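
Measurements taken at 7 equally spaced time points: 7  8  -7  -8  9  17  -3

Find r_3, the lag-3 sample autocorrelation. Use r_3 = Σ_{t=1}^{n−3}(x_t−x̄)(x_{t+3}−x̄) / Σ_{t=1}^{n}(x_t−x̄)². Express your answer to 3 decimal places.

-0.161

Mean x̄ = (7 + 8 − 7 − 8 + 9 + 17 − 3)/7 = 3.2857
Numerator Σ_{t=1}^{4}(x_t−x̄)(x_{t+3}−x̄) = -85.1020
Denominator Σ(x_t−x̄)² = 529.4286
r_3 = -85.1020 / 529.4286 = -0.161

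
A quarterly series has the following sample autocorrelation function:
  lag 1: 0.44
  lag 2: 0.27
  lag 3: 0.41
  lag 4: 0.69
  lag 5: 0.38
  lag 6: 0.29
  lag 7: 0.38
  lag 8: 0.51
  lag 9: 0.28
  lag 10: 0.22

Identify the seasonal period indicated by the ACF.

4

The largest autocorrelation is r_4 = 0.69, with a weaker echo at lag 8 (0.51); the remaining lags stay at or below 0.44. The elevated value at lag 1 (0.44), dropping to 0.27 at lag 2, reflects decaying short-term dependence rather than seasonality.
The dominant spike at lag 4 indicates a seasonal period of 4.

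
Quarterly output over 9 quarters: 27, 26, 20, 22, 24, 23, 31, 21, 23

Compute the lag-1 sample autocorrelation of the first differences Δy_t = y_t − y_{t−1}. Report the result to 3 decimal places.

-0.541

First differences Δy: -1, -6, 2, 2, -1, 8, -10, 2
Mean of differences = -0.5000
Numerator Σ(Δy_t−Δȳ)(Δy_{t+1}−Δȳ) = -114.7500
Denominator Σ(Δy_t−Δȳ)² = 212.0000
r_1(Δy) = -114.7500 / 212.0000 = -0.541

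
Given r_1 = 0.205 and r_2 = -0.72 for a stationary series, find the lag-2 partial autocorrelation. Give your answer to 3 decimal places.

-0.795

φ_{22} = (r_2 − r_1²) / (1 − r_1²)
r_1² = (0.205)² = 0.042025
Numerator = -0.72 − 0.0420 = -0.7620; denominator = 1 − 0.0420 = 0.9580
φ_{22} = -0.7620 / 0.9580 = -0.795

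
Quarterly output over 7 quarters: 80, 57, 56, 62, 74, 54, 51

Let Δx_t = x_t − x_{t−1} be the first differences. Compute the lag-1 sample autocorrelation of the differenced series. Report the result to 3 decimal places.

First differences Δx: -23, -1, 6, 12, -20, -3
Mean of differences = -4.8333
Numerator Σ(Δx_t−Δx̄)(Δx_{t+1}−Δx̄) = -128.8611
Denominator Σ(Δx_t−Δx̄)² = 978.8333
r_1(Δx) = -128.8611 / 978.8333 = -0.132

-0.132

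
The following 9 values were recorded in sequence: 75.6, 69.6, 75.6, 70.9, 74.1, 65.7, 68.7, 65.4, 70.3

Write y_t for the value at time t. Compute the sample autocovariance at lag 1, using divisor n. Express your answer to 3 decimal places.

Mean ȳ = (75.6 + 69.6 + 75.6 + 70.9 + 74.1 + 65.7 + 68.7 + 65.4 + 70.3)/9 = 70.6556
Σ_{t=1}^{8}(y_t−ȳ)(y_{t+1}−ȳ) = -3.6198
γ_1 = -3.6198 / 9 = -0.402

-0.402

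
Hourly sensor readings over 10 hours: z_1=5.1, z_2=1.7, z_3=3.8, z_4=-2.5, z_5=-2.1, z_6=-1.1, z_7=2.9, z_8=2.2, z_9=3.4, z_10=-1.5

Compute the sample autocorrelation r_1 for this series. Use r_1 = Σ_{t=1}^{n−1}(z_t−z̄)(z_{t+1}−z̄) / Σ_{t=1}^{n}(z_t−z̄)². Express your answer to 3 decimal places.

Mean z̄ = (5.1 + 1.7 + 3.8 − 2.5 − 2.1 − 1.1 + 2.9 + 2.2 + 3.4 − 1.5)/10 = 1.1900
Numerator Σ_{t=1}^{9}(z_t−z̄)(z_{t+1}−z̄) = 7.4669
Denominator Σ(z_t−z̄)² = 68.1090
r_1 = 7.4669 / 68.1090 = 0.110

0.110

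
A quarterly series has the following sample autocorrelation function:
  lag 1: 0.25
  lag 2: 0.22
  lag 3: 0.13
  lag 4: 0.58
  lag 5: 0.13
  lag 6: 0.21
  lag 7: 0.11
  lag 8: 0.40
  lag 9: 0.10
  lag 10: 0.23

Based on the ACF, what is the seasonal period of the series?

The largest autocorrelation is r_4 = 0.58, with a weaker echo at lag 8 (0.40); the remaining lags stay at or below 0.25. The elevated value at lag 1 (0.25), dropping to 0.22 at lag 2, reflects decaying short-term dependence rather than seasonality.
The dominant spike at lag 4 indicates a seasonal period of 4.

4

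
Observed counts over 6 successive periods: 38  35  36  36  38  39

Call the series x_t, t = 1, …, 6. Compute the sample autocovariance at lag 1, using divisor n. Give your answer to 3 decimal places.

Mean x̄ = (38 + 35 + 36 + 36 + 38 + 39)/6 = 37.0000
Deviations: 1.0000, -2.0000, -1.0000, -1.0000, 1.0000, 2.0000
Σ_{t=1}^{5}(x_t−x̄)(x_{t+1}−x̄) = 2.0000
γ_1 = 2.0000 / 6 = 0.333

0.333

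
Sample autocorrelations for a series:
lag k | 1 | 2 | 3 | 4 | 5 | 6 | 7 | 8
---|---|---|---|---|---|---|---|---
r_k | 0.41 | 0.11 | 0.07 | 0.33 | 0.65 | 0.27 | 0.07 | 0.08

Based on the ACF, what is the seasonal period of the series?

5

The largest autocorrelation is r_5 = 0.65; the remaining lags stay at or below 0.41. The elevated value at lag 1 (0.41), dropping to 0.11 at lag 2, reflects decaying short-term dependence rather than seasonality.
The dominant spike at lag 5 indicates a seasonal period of 5.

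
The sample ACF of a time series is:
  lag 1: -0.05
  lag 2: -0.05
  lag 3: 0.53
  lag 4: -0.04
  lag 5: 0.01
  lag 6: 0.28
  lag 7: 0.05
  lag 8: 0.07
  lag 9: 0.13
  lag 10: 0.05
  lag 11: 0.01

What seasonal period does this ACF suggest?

The largest autocorrelation is r_3 = 0.53, with a weaker echo at lag 6 (0.28); the remaining lags stay at or below 0.13.
The dominant spike at lag 3 indicates a seasonal period of 3.

3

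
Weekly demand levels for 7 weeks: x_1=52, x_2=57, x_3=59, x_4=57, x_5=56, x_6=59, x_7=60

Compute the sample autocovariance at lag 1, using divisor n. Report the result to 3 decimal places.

0.507

Mean x̄ = (52 + 57 + 59 + 57 + 56 + 59 + 60)/7 = 57.1429
Deviations: -5.1429, -0.1429, 1.8571, -0.1429, -1.1429, 1.8571, 2.8571
Σ_{t=1}^{6}(x_t−x̄)(x_{t+1}−x̄) = 3.5510
γ_1 = 3.5510 / 7 = 0.507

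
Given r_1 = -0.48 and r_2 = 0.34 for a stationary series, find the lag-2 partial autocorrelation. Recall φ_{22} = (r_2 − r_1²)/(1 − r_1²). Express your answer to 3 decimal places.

0.142

φ_{22} = (r_2 − r_1²) / (1 − r_1²)
r_1² = (-0.48)² = 0.2304
Numerator = 0.34 − 0.2304 = 0.1096; denominator = 1 − 0.2304 = 0.7696
φ_{22} = 0.1096 / 0.7696 = 0.142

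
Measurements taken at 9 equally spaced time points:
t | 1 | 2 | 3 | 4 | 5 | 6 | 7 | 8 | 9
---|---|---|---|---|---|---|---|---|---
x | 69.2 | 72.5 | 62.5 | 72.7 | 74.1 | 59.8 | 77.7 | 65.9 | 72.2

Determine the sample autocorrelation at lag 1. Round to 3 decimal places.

-0.712

Mean x̄ = (69.2 + 72.5 + 62.5 + 72.7 + 74.1 + 59.8 + 77.7 + 65.9 + 72.2)/9 = 69.6222
Numerator Σ_{t=1}^{8}(x_t−x̄)(x_{t+1}−x̄) = -192.8360
Denominator Σ(x_t−x̄)² = 270.9356
r_1 = -192.8360 / 270.9356 = -0.712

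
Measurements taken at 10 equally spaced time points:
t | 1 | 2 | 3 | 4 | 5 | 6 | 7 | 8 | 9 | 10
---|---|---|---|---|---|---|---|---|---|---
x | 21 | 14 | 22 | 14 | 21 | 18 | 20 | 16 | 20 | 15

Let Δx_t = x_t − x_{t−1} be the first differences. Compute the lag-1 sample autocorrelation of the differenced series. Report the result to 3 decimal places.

-0.834

First differences Δx: -7, 8, -8, 7, -3, 2, -4, 4, -5
Mean of differences = -0.6667
Numerator Σ(Δx_t−Δx̄)(Δx_{t+1}−Δx̄) = -243.4444
Denominator Σ(Δx_t−Δx̄)² = 292.0000
r_1(Δx) = -243.4444 / 292.0000 = -0.834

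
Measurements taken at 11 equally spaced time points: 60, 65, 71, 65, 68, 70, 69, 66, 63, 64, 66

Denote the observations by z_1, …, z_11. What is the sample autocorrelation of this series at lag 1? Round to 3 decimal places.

0.184

Mean z̄ = (60 + 65 + 71 + 65 + 68 + 70 + 69 + 66 + 63 + 64 + 66)/11 = 66.0909
Numerator Σ_{t=1}^{10}(z_t−z̄)(z_{t+1}−z̄) = 19.3554
Denominator Σ(z_t−z̄)² = 104.9091
r_1 = 19.3554 / 104.9091 = 0.184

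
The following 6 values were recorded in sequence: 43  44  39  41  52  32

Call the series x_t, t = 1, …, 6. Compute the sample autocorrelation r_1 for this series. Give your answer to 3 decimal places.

Mean x̄ = (43 + 44 + 39 + 41 + 52 + 32)/6 = 41.8333
Σ(x_t−x̄)(x_{t+1}−x̄) = (2.5278) + (-6.1389) + (2.3611) + (-8.4722) + (-99.9722) = -109.6944
Denominator Σ(x_t−x̄)² = 214.8333
r_1 = -109.6944 / 214.8333 = -0.511

-0.511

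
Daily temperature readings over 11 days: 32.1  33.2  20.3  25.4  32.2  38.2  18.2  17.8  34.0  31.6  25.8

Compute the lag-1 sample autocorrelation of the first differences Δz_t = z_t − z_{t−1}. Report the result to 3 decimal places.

-0.153

First differences Δz: 1.1, -12.9, 5.1, 6.8, 6.0, -20.0, -0.4, 16.2, -2.4, -5.8
Mean of differences = -0.6300
Numerator Σ(Δz_t−Δz̄)(Δz_{t+1}−Δz̄) = -149.3449
Denominator Σ(Δz_t−Δz̄)² = 973.9010
r_1(Δz) = -149.3449 / 973.9010 = -0.153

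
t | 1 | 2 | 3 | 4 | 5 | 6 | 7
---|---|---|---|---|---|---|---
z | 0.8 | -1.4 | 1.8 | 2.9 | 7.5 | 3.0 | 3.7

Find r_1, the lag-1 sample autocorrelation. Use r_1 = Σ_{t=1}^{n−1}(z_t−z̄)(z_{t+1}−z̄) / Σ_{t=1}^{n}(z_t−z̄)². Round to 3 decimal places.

Mean z̄ = (0.8 − 1.4 + 1.8 + 2.9 + 7.5 + 3.0 + 3.7)/7 = 2.6143
Deviations from mean: -1.8143, -4.0143, -0.8143, 0.2857, 4.8857, 0.3857, 1.0857
Σ(z_t−z̄)(z_{t+1}−z̄) = (7.2831) + (3.2688) + (-0.2327) + (1.3959) + (1.8845) + (0.4188) = 14.0184
Denominator Σ(z_t−z̄)² = 45.3486
r_1 = 14.0184 / 45.3486 = 0.309

0.309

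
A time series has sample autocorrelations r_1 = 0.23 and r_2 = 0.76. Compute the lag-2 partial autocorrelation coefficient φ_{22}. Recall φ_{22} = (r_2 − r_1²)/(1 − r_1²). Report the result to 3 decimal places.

0.747

φ_{22} = (r_2 − r_1²) / (1 − r_1²)
r_1² = (0.23)² = 0.0529
Numerator = 0.76 − 0.0529 = 0.7071; denominator = 1 − 0.0529 = 0.9471
φ_{22} = 0.7071 / 0.9471 = 0.747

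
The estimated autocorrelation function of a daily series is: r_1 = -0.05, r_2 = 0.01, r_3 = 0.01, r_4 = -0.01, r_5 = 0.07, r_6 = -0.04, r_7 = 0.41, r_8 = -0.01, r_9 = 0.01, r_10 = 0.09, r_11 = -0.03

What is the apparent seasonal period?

7

The largest autocorrelation is r_7 = 0.41; the remaining lags stay at or below 0.09.
The dominant spike at lag 7 indicates a seasonal period of 7.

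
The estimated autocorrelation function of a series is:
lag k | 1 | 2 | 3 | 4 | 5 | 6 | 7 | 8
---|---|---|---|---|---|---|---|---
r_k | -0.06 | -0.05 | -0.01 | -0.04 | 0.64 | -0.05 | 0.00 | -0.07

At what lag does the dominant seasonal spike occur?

The largest autocorrelation is r_5 = 0.64; the remaining lags stay at or below 0.00.
The dominant spike at lag 5 indicates a seasonal period of 5.

5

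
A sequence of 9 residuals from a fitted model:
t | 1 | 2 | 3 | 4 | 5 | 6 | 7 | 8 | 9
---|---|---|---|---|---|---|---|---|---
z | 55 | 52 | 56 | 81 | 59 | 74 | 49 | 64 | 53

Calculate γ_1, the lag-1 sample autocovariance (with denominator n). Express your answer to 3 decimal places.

Mean z̄ = (55 + 52 + 56 + 81 + 59 + 74 + 49 + 64 + 53)/9 = 60.3333
Σ_{t=1}^{8}(z_t−z̄)(z_{t+1}−z̄) = -278.1111
γ_1 = -278.1111 / 9 = -30.901

-30.901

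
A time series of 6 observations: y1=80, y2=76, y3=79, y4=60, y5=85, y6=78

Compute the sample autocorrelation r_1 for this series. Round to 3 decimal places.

-0.473

Mean ȳ = (80 + 76 + 79 + 60 + 85 + 78)/6 = 76.3333
Deviations from mean: 3.6667, -0.3333, 2.6667, -16.3333, 8.6667, 1.6667
Σ(y_t−ȳ)(y_{t+1}−ȳ) = (-1.2222) + (-0.8889) + (-43.5556) + (-141.5556) + (14.4444) = -172.7778
Denominator Σ(y_t−ȳ)² = 365.3333
r_1 = -172.7778 / 365.3333 = -0.473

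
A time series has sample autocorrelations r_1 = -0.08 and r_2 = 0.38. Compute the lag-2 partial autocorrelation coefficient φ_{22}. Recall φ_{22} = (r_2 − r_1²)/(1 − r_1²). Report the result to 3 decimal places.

φ_{22} = (r_2 − r_1²) / (1 − r_1²)
r_1² = (-0.08)² = 0.0064
Numerator = 0.38 − 0.0064 = 0.3736; denominator = 1 − 0.0064 = 0.9936
φ_{22} = 0.3736 / 0.9936 = 0.376

0.376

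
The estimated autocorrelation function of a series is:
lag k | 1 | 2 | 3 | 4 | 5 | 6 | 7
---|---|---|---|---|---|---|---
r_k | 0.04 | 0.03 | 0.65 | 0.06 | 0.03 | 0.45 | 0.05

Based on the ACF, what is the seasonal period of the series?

3

The largest autocorrelation is r_3 = 0.65, with a weaker echo at lag 6 (0.45); the remaining lags stay at or below 0.06.
The dominant spike at lag 3 indicates a seasonal period of 3.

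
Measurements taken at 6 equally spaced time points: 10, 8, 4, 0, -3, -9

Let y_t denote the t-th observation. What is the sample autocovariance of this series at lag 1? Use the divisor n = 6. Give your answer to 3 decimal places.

Mean ȳ = (10 + 8 + 4 + 0 − 3 − 9)/6 = 1.6667
Deviations: 8.3333, 6.3333, 2.3333, -1.6667, -4.6667, -10.6667
Σ_{t=1}^{5}(y_t−ȳ)(y_{t+1}−ȳ) = 121.2222
γ_1 = 121.2222 / 6 = 20.204

20.204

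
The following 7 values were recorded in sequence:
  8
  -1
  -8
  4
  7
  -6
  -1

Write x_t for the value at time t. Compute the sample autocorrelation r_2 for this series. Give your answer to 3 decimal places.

Mean x̄ = (8 − 1 − 8 + 4 + 7 − 6 − 1)/7 = 0.4286
Σ(x_t−x̄)(x_{t+2}−x̄) = (-63.8163) + (-5.1020) + (-55.3878) + (-22.9592) + (-9.3878) = -156.6531
Denominator Σ(x_t−x̄)² = 229.7143
r_2 = -156.6531 / 229.7143 = -0.682

-0.682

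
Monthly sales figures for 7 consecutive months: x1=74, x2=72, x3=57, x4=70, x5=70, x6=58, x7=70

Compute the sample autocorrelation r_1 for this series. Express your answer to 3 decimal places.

-0.312

Mean x̄ = (74 + 72 + 57 + 70 + 70 + 58 + 70)/7 = 67.2857
Deviations from mean: 6.7143, 4.7143, -10.2857, 2.7143, 2.7143, -9.2857, 2.7143
Numerator Σ_{t=1}^{6}(x_t−x̄)(x_{t+1}−x̄) = -87.7959
Denominator Σ(x_t−x̄)² = 281.4286
r_1 = -87.7959 / 281.4286 = -0.312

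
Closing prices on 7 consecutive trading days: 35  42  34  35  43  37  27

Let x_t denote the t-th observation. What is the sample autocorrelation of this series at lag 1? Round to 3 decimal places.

Mean x̄ = (35 + 42 + 34 + 35 + 43 + 37 + 27)/7 = 36.1429
Deviations from mean: -1.1429, 5.8571, -2.1429, -1.1429, 6.8571, 0.8571, -9.1429
Σ(x_t−x̄)(x_{t+1}−x̄) = (-6.6939) + (-12.5510) + (2.4490) + (-7.8367) + (5.8776) + (-7.8367) = -26.5918
Denominator Σ(x_t−x̄)² = 172.8571
r_1 = -26.5918 / 172.8571 = -0.154

-0.154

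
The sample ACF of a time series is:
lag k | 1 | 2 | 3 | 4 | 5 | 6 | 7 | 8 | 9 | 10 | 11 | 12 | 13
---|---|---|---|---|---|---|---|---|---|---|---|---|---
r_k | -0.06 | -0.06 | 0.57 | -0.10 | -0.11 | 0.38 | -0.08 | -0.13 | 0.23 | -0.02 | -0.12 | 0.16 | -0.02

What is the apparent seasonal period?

3

The largest autocorrelation is r_3 = 0.57, with weaker echoes at lags 6 (0.38), 9 (0.23) and 12 (0.16); the remaining lags stay at or below -0.02.
The dominant spike at lag 3 indicates a seasonal period of 3.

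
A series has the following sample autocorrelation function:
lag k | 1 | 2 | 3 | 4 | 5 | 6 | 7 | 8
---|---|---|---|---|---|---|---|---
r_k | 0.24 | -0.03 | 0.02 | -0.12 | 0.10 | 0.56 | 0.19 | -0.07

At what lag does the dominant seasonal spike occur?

6

The largest autocorrelation is r_6 = 0.56; the remaining lags stay at or below 0.24.
The dominant spike at lag 6 indicates a seasonal period of 6.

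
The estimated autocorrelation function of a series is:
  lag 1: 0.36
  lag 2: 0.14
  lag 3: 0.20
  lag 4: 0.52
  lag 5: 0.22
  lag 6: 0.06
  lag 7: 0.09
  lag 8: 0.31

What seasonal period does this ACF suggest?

The largest autocorrelation is r_4 = 0.52; the remaining lags stay at or below 0.36. The elevated value at lag 1 (0.36), dropping to 0.14 at lag 2, reflects decaying short-term dependence rather than seasonality.
The dominant spike at lag 4 indicates a seasonal period of 4.

4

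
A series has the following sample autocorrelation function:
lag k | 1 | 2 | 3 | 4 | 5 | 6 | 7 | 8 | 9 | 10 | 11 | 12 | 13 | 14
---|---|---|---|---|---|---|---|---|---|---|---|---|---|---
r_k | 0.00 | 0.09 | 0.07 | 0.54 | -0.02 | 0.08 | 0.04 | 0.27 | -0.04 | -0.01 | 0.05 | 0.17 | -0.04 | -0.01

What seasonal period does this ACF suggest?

4

The largest autocorrelation is r_4 = 0.54, with weaker echoes at lags 8 (0.27) and 12 (0.17); the remaining lags stay at or below 0.09.
The dominant spike at lag 4 indicates a seasonal period of 4.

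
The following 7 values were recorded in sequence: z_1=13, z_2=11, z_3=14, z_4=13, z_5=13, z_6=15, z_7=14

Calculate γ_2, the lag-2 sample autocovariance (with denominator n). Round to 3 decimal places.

-0.064

Mean z̄ = (13 + 11 + 14 + 13 + 13 + 15 + 14)/7 = 13.2857
Deviations: -0.2857, -2.2857, 0.7143, -0.2857, -0.2857, 1.7143, 0.7143
Σ_{t=1}^{5}(z_t−z̄)(z_{t+2}−z̄) = -0.4490
γ_2 = -0.4490 / 7 = -0.064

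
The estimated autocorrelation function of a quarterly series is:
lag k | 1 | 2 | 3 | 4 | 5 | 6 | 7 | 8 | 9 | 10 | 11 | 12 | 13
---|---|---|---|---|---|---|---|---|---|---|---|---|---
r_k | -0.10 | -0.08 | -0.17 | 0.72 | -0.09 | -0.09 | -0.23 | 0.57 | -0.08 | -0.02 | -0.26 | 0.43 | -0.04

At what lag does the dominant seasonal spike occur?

The largest autocorrelation is r_4 = 0.72, with weaker echoes at lags 8 (0.57) and 12 (0.43); the remaining lags stay at or below -0.02.
The dominant spike at lag 4 indicates a seasonal period of 4.

4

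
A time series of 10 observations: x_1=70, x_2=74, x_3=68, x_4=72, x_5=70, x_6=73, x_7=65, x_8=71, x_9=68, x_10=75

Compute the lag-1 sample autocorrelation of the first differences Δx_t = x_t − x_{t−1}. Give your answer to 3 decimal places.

First differences Δx: 4, -6, 4, -2, 3, -8, 6, -3, 7
Mean of differences = 0.5556
Numerator Σ(Δx_t−Δx̄)(Δx_{t+1}−Δx̄) = -169.9753
Denominator Σ(Δx_t−Δx̄)² = 236.2222
r_1(Δx) = -169.9753 / 236.2222 = -0.720

-0.720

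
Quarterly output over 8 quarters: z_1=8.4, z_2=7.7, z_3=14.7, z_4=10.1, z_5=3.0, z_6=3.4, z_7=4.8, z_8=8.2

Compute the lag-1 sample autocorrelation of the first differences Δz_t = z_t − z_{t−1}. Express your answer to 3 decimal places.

-0.015

First differences Δz: -0.7, 7.0, -4.6, -7.1, 0.4, 1.4, 3.4
Mean of differences = -0.0286
Numerator Σ(Δz_t−Δz̄)(Δz_{t+1}−Δz̄) = -2.0437
Denominator Σ(Δz_t−Δz̄)² = 134.7343
r_1(Δz) = -2.0437 / 134.7343 = -0.015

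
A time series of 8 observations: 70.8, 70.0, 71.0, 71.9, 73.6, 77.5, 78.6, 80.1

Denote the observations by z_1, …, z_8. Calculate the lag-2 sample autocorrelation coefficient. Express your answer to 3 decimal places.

0.287

Mean z̄ = (70.8 + 70.0 + 71.0 + 71.9 + 73.6 + 77.5 + 78.6 + 80.1)/8 = 74.1875
Deviations from mean: -3.3875, -4.1875, -3.1875, -2.2875, -0.5875, 3.3125, 4.4125, 5.9125
Numerator Σ_{t=1}^{6}(z_t−z̄)(z_{t+2}−z̄) = 31.6647
Denominator Σ(z_t−z̄)² = 110.1488
r_2 = 31.6647 / 110.1488 = 0.287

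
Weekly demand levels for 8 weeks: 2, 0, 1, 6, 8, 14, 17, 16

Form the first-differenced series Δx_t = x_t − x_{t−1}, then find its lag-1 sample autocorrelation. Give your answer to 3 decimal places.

First differences Δx: -2, 1, 5, 2, 6, 3, -1
Mean of differences = 2.0000
Numerator Σ(Δx_t−Δx̄)(Δx_{t+1}−Δx̄) = 2.0000
Denominator Σ(Δx_t−Δx̄)² = 52.0000
r_1(Δx) = 2.0000 / 52.0000 = 0.038

0.038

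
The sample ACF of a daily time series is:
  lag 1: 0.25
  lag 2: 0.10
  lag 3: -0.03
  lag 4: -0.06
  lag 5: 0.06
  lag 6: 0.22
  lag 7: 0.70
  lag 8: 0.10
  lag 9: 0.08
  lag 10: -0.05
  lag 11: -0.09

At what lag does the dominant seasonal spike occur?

7

The largest autocorrelation is r_7 = 0.70; the remaining lags stay at or below 0.25. The elevated value at lag 1 (0.25), dropping to 0.10 at lag 2, reflects decaying short-term dependence rather than seasonality.
The dominant spike at lag 7 indicates a seasonal period of 7.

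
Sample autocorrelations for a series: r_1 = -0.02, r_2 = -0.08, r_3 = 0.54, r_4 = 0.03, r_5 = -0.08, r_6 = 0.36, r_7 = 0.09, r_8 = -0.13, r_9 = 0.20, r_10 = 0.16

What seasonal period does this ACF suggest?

3

The largest autocorrelation is r_3 = 0.54, with weaker echoes at lags 6 (0.36) and 9 (0.20); the remaining lags stay at or below 0.16.
The dominant spike at lag 3 indicates a seasonal period of 3.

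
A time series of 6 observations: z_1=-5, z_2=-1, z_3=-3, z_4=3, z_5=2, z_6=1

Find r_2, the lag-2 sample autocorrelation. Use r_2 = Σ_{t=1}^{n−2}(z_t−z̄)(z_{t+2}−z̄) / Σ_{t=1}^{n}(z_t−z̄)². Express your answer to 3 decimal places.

0.179

Mean z̄ = (-5 − 1 − 3 + 3 + 2 + 1)/6 = -0.5000
Deviations from mean: -4.5000, -0.5000, -2.5000, 3.5000, 2.5000, 1.5000
Σ(z_t−z̄)(z_{t+2}−z̄) = (11.2500) + (-1.7500) + (-6.2500) + (5.2500) = 8.5000
Denominator Σ(z_t−z̄)² = 47.5000
r_2 = 8.5000 / 47.5000 = 0.179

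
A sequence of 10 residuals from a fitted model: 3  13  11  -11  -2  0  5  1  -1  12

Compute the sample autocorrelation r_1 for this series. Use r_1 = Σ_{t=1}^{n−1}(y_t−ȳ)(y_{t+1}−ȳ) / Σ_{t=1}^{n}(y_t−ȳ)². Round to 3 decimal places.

0.032

Mean ȳ = (3 + 13 + 11 − 11 − 2 + 0 + 5 + 1 − 1 + 12)/10 = 3.1000
Numerator Σ_{t=1}^{9}(y_t−ȳ)(y_{t+1}−ȳ) = 15.7900
Denominator Σ(y_t−ȳ)² = 498.9000
r_1 = 15.7900 / 498.9000 = 0.032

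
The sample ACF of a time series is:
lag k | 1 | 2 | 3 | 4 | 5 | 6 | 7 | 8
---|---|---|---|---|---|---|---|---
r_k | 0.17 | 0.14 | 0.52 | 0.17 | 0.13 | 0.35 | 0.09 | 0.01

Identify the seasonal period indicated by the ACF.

3

The largest autocorrelation is r_3 = 0.52, with a weaker echo at lag 6 (0.35); the remaining lags stay at or below 0.17.
The dominant spike at lag 3 indicates a seasonal period of 3.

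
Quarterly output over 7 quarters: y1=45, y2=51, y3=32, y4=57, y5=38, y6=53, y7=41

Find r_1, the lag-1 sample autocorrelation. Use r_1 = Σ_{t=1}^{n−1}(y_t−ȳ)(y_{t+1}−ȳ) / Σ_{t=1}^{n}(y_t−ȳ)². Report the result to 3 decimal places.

-0.854

Mean ȳ = (45 + 51 + 32 + 57 + 38 + 53 + 41)/7 = 45.2857
Deviations from mean: -0.2857, 5.7143, -13.2857, 11.7143, -7.2857, 7.7143, -4.2857
Σ(y_t−ȳ)(y_{t+1}−ȳ) = (-1.6327) + (-75.9184) + (-155.6327) + (-85.3469) + (-56.2041) + (-33.0612) = -407.7959
Denominator Σ(y_t−ȳ)² = 477.4286
r_1 = -407.7959 / 477.4286 = -0.854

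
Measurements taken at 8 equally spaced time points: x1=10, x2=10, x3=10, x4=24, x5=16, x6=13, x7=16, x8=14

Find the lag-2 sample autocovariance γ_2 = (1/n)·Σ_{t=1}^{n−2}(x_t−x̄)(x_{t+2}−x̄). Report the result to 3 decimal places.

Mean x̄ = (10 + 10 + 10 + 24 + 16 + 13 + 16 + 14)/8 = 14.1250
Σ_{t=1}^{6}(x_t−x̄)(x_{t+2}−x̄) = -38.9063
γ_2 = -38.9063 / 8 = -4.863

-4.863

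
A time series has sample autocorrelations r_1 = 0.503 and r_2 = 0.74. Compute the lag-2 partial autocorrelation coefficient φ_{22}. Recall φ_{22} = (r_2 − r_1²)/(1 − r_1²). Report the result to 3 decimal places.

φ_{22} = (r_2 − r_1²) / (1 − r_1²)
r_1² = (0.503)² = 0.253009
Numerator = 0.74 − 0.2530 = 0.4870; denominator = 1 − 0.2530 = 0.7470
φ_{22} = 0.4870 / 0.7470 = 0.652

0.652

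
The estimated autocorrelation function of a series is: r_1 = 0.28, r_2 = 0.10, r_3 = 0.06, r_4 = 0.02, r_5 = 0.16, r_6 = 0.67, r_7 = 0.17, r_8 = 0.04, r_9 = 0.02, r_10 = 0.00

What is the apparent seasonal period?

6

The largest autocorrelation is r_6 = 0.67; the remaining lags stay at or below 0.28. The elevated value at lag 1 (0.28), dropping to 0.10 at lag 2, reflects decaying short-term dependence rather than seasonality.
The dominant spike at lag 6 indicates a seasonal period of 6.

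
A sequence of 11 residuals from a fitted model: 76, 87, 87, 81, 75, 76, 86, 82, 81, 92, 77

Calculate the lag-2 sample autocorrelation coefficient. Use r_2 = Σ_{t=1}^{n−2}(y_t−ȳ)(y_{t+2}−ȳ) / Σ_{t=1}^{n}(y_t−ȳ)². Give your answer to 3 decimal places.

-0.294

Mean ȳ = (76 + 87 + 87 + 81 + 75 + 76 + 86 + 82 + 81 + 92 + 77)/11 = 81.8182
Numerator Σ_{t=1}^{9}(y_t−ȳ)(y_{t+2}−ȳ) = -92.1570
Denominator Σ(y_t−ȳ)² = 313.6364
r_2 = -92.1570 / 313.6364 = -0.294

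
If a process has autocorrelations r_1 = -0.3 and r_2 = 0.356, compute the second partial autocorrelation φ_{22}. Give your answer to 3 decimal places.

0.292

φ_{22} = (r_2 − r_1²) / (1 − r_1²)
r_1² = (-0.3)² = 0.09
Numerator = 0.356 − 0.0900 = 0.2660; denominator = 1 − 0.0900 = 0.9100
φ_{22} = 0.2660 / 0.9100 = 0.292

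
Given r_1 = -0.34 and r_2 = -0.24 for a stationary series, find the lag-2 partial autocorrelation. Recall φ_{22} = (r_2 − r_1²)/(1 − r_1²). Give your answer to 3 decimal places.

φ_{22} = (r_2 − r_1²) / (1 − r_1²)
r_1² = (-0.34)² = 0.1156
Numerator = -0.24 − 0.1156 = -0.3556; denominator = 1 − 0.1156 = 0.8844
φ_{22} = -0.3556 / 0.8844 = -0.402

-0.402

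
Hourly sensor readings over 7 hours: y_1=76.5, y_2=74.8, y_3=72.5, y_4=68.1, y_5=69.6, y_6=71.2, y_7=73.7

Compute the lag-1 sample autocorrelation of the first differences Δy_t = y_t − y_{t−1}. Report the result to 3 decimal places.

0.320

First differences Δy: -1.7, -2.3, -4.4, 1.5, 1.6, 2.5
Mean of differences = -0.4667
Numerator Σ(Δy_t−Δȳ)(Δy_{t+1}−Δȳ) = 11.9322
Denominator Σ(Δy_t−Δȳ)² = 37.2933
r_1(Δy) = 11.9322 / 37.2933 = 0.320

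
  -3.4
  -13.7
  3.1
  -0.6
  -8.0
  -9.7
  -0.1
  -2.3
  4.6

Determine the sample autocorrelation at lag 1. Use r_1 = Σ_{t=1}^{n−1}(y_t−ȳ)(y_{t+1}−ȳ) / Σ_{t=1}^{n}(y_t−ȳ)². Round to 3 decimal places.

-0.139

Mean ȳ = (-3.4 − 13.7 + 3.1 − 0.6 − 8.0 − 9.7 − 0.1 − 2.3 + 4.6)/9 = -3.3444
Numerator Σ_{t=1}^{8}(y_t−ȳ)(y_{t+1}−ȳ) = -40.5964
Denominator Σ(y_t−ȳ)² = 293.1022
r_1 = -40.5964 / 293.1022 = -0.139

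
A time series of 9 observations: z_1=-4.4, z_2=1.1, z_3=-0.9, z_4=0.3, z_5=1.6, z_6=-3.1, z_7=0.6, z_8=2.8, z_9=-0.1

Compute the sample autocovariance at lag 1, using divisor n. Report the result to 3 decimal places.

Mean z̄ = (-4.4 + 1.1 − 0.9 + 0.3 + 1.6 − 3.1 + 0.6 + 2.8 − 0.1)/9 = -0.2333
Σ_{t=1}^{8}(z_t−z̄)(z_{t+1}−z̄) = -10.5344
γ_1 = -10.5344 / 9 = -1.170

-1.170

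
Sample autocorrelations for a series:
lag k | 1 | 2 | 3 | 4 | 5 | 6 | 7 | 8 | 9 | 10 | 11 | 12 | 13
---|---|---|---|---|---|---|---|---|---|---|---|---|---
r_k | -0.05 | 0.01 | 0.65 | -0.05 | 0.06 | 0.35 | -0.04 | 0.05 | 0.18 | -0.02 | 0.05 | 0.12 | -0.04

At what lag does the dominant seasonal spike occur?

The largest autocorrelation is r_3 = 0.65, with weaker echoes at lags 6 (0.35) and 9 (0.18); the remaining lags stay at or below 0.12.
The dominant spike at lag 3 indicates a seasonal period of 3.

3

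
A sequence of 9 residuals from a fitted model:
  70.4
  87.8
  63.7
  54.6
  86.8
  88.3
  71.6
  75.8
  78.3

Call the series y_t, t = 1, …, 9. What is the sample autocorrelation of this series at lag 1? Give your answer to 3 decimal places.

-0.097

Mean ȳ = (70.4 + 87.8 + 63.7 + 54.6 + 86.8 + 88.3 + 71.6 + 75.8 + 78.3)/9 = 75.2556
Numerator Σ_{t=1}^{8}(y_t−ȳ)(y_{t+1}−ȳ) = -103.0653
Denominator Σ(y_t−ȳ)² = 1067.4822
r_1 = -103.0653 / 1067.4822 = -0.097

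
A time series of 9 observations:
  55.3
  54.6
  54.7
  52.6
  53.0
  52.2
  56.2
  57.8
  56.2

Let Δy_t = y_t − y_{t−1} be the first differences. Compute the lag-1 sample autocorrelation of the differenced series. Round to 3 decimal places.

-0.044

First differences Δy: -0.7, 0.1, -2.1, 0.4, -0.8, 4.0, 1.6, -1.6
Mean of differences = 0.1125
Numerator Σ(Δy_t−Δȳ)(Δy_{t+1}−Δȳ) = -1.1727
Denominator Σ(Δy_t−Δȳ)² = 26.7288
r_1(Δy) = -1.1727 / 26.7288 = -0.044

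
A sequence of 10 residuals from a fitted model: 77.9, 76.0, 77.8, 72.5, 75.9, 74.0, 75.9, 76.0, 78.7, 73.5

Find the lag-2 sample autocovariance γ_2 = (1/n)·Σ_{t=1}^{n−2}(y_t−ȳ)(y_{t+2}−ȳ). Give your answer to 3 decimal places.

0.921

Mean ȳ = (77.9 + 76.0 + 77.8 + 72.5 + 75.9 + 74.0 + 75.9 + 76.0 + 78.7 + 73.5)/10 = 75.8200
Σ_{t=1}^{8}(y_t−ȳ)(y_{t+2}−ȳ) = 9.2132
γ_2 = 9.2132 / 10 = 0.921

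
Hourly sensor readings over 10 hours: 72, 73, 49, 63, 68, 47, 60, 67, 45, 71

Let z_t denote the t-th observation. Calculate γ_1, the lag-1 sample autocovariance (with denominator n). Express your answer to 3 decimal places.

-36.025

Mean z̄ = (72 + 73 + 49 + 63 + 68 + 47 + 60 + 67 + 45 + 71)/10 = 61.5000
Σ_{t=1}^{9}(z_t−z̄)(z_{t+1}−z̄) = -360.2500
γ_1 = -360.2500 / 10 = -36.025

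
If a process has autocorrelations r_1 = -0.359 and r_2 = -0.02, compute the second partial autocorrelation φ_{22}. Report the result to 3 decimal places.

φ_{22} = (r_2 − r_1²) / (1 − r_1²)
r_1² = (-0.359)² = 0.128881
Numerator = -0.02 − 0.1289 = -0.1489; denominator = 1 − 0.1289 = 0.8711
φ_{22} = -0.1489 / 0.8711 = -0.171

-0.171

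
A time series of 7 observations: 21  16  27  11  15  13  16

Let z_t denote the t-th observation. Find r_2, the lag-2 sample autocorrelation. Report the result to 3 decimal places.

Mean z̄ = (21 + 16 + 27 + 11 + 15 + 13 + 16)/7 = 17.0000
Numerator Σ_{t=1}^{5}(z_t−z̄)(z_{t+2}−z̄) = 52.0000
Denominator Σ(z_t−z̄)² = 174.0000
r_2 = 52.0000 / 174.0000 = 0.299

0.299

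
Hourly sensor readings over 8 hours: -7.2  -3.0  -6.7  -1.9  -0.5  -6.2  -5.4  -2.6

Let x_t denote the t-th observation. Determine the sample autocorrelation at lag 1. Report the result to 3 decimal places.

-0.247

Mean x̄ = (-7.2 − 3.0 − 6.7 − 1.9 − 0.5 − 6.2 − 5.4 − 2.6)/8 = -4.1875
Deviations from mean: -3.0125, 1.1875, -2.5125, 2.2875, 3.6875, -2.0125, -1.2125, 1.5875
Numerator Σ_{t=1}^{7}(x_t−x̄)(x_{t+1}−x̄) = -10.7789
Denominator Σ(x_t−x̄)² = 43.6688
r_1 = -10.7789 / 43.6688 = -0.247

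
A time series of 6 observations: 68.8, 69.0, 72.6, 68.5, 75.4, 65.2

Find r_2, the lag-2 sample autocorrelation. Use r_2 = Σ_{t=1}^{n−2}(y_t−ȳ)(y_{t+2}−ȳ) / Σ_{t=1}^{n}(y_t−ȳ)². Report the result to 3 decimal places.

0.310

Mean ȳ = (68.8 + 69.0 + 72.6 + 68.5 + 75.4 + 65.2)/6 = 69.9167
Numerator Σ_{t=1}^{4}(y_t−ȳ)(y_{t+2}−ȳ) = 19.6978
Denominator Σ(y_t−ȳ)² = 63.6083
r_2 = 19.6978 / 63.6083 = 0.310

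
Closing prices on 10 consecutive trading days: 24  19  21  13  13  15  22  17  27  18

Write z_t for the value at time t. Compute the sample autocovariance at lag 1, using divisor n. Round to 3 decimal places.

Mean z̄ = (24 + 19 + 21 + 13 + 13 + 15 + 22 + 17 + 27 + 18)/10 = 18.9000
Σ_{t=1}^{9}(z_t−z̄)(z_{t+1}−z̄) = 5.4900
γ_1 = 5.4900 / 10 = 0.549

0.549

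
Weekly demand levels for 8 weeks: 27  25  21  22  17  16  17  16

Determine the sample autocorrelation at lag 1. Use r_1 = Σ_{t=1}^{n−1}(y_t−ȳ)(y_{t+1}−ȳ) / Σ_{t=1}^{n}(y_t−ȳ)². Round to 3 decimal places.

Mean ȳ = (27 + 25 + 21 + 22 + 17 + 16 + 17 + 16)/8 = 20.1250
Deviations from mean: 6.8750, 4.8750, 0.8750, 1.8750, -3.1250, -4.1250, -3.1250, -4.1250
Σ(y_t−ȳ)(y_{t+1}−ȳ) = (33.5156) + (4.2656) + (1.6406) + (-5.8594) + (12.8906) + (12.8906) + (12.8906) = 72.2344
Denominator Σ(y_t−ȳ)² = 128.8750
r_1 = 72.2344 / 128.8750 = 0.560

0.560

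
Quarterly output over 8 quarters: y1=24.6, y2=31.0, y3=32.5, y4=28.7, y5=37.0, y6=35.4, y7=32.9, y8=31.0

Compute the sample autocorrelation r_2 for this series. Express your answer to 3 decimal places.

Mean ȳ = (24.6 + 31.0 + 32.5 + 28.7 + 37.0 + 35.4 + 32.9 + 31.0)/8 = 31.6375
Deviations from mean: -7.0375, -0.6375, 0.8625, -2.9375, 5.3625, 3.7625, 1.2625, -0.6375
Σ(y_t−ȳ)(y_{t+2}−ȳ) = (-6.0698) + (1.8727) + (4.6252) + (-11.0523) + (6.7702) + (-2.3986) = -6.2528
Denominator Σ(y_t−ȳ)² = 104.2188
r_2 = -6.2528 / 104.2188 = -0.060

-0.060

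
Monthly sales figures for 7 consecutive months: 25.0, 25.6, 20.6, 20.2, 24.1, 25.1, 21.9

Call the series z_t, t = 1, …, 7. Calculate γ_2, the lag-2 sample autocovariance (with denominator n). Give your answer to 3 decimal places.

-3.003

Mean z̄ = (25.0 + 25.6 + 20.6 + 20.2 + 24.1 + 25.1 + 21.9)/7 = 23.2143
Σ_{t=1}^{5}(z_t−z̄)(z_{t+2}−z̄) = -21.0233
γ_2 = -21.0233 / 7 = -3.003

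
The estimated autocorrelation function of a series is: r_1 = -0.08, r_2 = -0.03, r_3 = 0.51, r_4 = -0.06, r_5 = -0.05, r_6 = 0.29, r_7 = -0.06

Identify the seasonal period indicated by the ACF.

3

The largest autocorrelation is r_3 = 0.51, with a weaker echo at lag 6 (0.29); the remaining lags stay at or below -0.03.
The dominant spike at lag 3 indicates a seasonal period of 3.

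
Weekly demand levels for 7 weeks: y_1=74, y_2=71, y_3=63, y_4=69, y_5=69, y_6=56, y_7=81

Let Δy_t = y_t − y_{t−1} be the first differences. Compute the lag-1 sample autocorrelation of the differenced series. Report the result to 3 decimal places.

-0.372

First differences Δy: -3, -8, 6, 0, -13, 25
Mean of differences = 1.1667
Numerator Σ(Δy_t−Δȳ)(Δy_{t+1}−Δȳ) = -332.8611
Denominator Σ(Δy_t−Δȳ)² = 894.8333
r_1(Δy) = -332.8611 / 894.8333 = -0.372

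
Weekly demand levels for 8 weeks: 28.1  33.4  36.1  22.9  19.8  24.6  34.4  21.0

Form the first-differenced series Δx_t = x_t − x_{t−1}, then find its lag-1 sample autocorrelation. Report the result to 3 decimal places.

First differences Δx: 5.3, 2.7, -13.2, -3.1, 4.8, 9.8, -13.4
Mean of differences = -1.0143
Numerator Σ(Δx_t−Δx̄)(Δx_{t+1}−Δx̄) = -79.5845
Denominator Σ(Δx_t−Δx̄)² = 510.6686
r_1(Δx) = -79.5845 / 510.6686 = -0.156

-0.156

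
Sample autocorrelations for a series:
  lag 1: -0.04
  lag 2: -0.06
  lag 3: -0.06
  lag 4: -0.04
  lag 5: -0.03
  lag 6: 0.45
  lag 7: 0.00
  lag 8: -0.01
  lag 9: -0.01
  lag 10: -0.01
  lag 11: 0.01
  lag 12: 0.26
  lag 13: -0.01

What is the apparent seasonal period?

The largest autocorrelation is r_6 = 0.45, with a weaker echo at lag 12 (0.26); the remaining lags stay at or below 0.01.
The dominant spike at lag 6 indicates a seasonal period of 6.

6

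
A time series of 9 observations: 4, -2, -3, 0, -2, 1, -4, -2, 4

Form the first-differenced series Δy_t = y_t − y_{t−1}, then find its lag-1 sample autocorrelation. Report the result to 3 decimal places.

First differences Δy: -6, -1, 3, -2, 3, -5, 2, 6
Mean of differences = 0.0000
Numerator Σ(Δy_t−Δȳ)(Δy_{t+1}−Δȳ) = -22.0000
Denominator Σ(Δy_t−Δȳ)² = 124.0000
r_1(Δy) = -22.0000 / 124.0000 = -0.177

-0.177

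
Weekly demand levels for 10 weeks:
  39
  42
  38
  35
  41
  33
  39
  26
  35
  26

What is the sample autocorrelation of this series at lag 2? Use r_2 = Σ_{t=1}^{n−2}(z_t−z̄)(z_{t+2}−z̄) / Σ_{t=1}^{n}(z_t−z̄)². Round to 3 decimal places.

Mean z̄ = (39 + 42 + 38 + 35 + 41 + 33 + 39 + 26 + 35 + 26)/10 = 35.4000
Numerator Σ_{t=1}^{8}(z_t−z̄)(z_{t+2}−z̄) = 151.8800
Denominator Σ(z_t−z̄)² = 290.4000
r_2 = 151.8800 / 290.4000 = 0.523

0.523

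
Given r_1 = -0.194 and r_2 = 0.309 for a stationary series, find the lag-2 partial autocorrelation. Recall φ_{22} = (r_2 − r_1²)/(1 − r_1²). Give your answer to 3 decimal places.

φ_{22} = (r_2 − r_1²) / (1 − r_1²)
r_1² = (-0.194)² = 0.037636
Numerator = 0.309 − 0.0376 = 0.2714; denominator = 1 − 0.0376 = 0.9624
φ_{22} = 0.2714 / 0.9624 = 0.282

0.282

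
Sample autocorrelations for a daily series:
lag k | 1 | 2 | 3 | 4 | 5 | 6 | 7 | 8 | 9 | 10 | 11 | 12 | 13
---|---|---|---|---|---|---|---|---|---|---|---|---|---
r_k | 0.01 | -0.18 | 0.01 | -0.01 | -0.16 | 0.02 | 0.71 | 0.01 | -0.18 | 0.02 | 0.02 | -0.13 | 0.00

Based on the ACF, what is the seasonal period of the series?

7

The largest autocorrelation is r_7 = 0.71; the remaining lags stay at or below 0.02.
The dominant spike at lag 7 indicates a seasonal period of 7.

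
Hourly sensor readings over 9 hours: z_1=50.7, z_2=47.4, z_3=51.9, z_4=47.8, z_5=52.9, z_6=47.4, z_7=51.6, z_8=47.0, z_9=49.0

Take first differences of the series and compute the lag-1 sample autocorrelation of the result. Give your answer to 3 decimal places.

-0.914

First differences Δz: -3.3, 4.5, -4.1, 5.1, -5.5, 4.2, -4.6, 2.0
Mean of differences = -0.2125
Numerator Σ(Δz_t−Δz̄)(Δz_{t+1}−Δz̄) = -134.0102
Denominator Σ(Δz_t−Δz̄)² = 146.6488
r_1(Δz) = -134.0102 / 146.6488 = -0.914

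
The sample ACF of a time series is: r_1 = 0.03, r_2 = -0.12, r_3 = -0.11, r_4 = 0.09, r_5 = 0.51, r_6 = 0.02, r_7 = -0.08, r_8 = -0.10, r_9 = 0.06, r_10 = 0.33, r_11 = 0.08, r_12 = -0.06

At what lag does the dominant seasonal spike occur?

The largest autocorrelation is r_5 = 0.51, with a weaker echo at lag 10 (0.33); the remaining lags stay at or below 0.09.
The dominant spike at lag 5 indicates a seasonal period of 5.

5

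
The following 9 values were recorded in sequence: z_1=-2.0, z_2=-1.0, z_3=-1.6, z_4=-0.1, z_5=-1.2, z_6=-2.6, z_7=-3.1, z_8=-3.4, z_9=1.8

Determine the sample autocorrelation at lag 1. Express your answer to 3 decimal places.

-0.083

Mean z̄ = (-2.0 − 1.0 − 1.6 − 0.1 − 1.2 − 2.6 − 3.1 − 3.4 + 1.8)/9 = -1.4667
Numerator Σ_{t=1}^{8}(z_t−z̄)(z_{t+1}−z̄) = -1.7378
Denominator Σ(z_t−z̄)² = 20.8200
r_1 = -1.7378 / 20.8200 = -0.083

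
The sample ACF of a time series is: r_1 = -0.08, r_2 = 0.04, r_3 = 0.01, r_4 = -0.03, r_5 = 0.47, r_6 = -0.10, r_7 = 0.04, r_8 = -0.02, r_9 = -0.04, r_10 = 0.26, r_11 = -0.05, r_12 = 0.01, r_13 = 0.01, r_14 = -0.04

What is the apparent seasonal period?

The largest autocorrelation is r_5 = 0.47, with a weaker echo at lag 10 (0.26); the remaining lags stay at or below 0.04.
The dominant spike at lag 5 indicates a seasonal period of 5.

5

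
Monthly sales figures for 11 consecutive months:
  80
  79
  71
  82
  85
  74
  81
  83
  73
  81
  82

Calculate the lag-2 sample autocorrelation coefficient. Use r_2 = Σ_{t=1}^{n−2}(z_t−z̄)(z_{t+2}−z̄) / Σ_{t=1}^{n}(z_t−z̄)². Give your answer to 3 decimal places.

-0.493

Mean z̄ = (80 + 79 + 71 + 82 + 85 + 74 + 81 + 83 + 73 + 81 + 82)/11 = 79.1818
Numerator Σ_{t=1}^{9}(z_t−z̄)(z_{t+2}−z̄) = -100.3388
Denominator Σ(z_t−z̄)² = 203.6364
r_2 = -100.3388 / 203.6364 = -0.493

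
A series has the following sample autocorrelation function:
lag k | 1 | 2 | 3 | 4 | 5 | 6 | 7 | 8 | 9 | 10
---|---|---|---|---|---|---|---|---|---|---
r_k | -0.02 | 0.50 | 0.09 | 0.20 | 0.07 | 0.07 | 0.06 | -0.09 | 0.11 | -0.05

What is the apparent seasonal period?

The largest autocorrelation is r_2 = 0.50, with a weaker echo at lag 4 (0.20); the remaining lags stay at or below 0.11.
The dominant spike at lag 2 indicates a seasonal period of 2.

2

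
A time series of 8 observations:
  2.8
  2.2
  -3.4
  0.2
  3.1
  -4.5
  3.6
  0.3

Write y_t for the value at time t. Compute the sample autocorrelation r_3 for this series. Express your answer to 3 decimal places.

0.334

Mean ȳ = (2.8 + 2.2 − 3.4 + 0.2 + 3.1 − 4.5 + 3.6 + 0.3)/8 = 0.5375
Deviations from mean: 2.2625, 1.6625, -3.9375, -0.3375, 2.5625, -5.0375, 3.0625, -0.2375
Σ(y_t−ȳ)(y_{t+3}−ȳ) = (-0.7636) + (4.2602) + (19.8352) + (-1.0336) + (-0.6086) = 21.6895
Denominator Σ(y_t−ȳ)² = 64.8788
r_3 = 21.6895 / 64.8788 = 0.334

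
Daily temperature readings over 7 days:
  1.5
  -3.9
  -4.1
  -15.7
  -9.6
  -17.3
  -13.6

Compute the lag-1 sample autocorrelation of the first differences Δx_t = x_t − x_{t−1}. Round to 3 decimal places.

-0.775

First differences Δx: -5.4, -0.2, -11.6, 6.1, -7.7, 3.7
Mean of differences = -2.5167
Numerator Σ(Δx_t−Δx̄)(Δx_{t+1}−Δx̄) = -182.8769
Denominator Σ(Δx_t−Δx̄)² = 235.9483
r_1(Δx) = -182.8769 / 235.9483 = -0.775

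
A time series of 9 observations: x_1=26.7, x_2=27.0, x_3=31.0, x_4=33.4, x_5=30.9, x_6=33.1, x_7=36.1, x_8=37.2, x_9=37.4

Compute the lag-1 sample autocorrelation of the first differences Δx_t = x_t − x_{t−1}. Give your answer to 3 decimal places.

-0.208

First differences Δx: 0.3, 4.0, 2.4, -2.5, 2.2, 3.0, 1.1, 0.2
Mean of differences = 1.3375
Numerator Σ(Δx_t−Δx̄)(Δx_{t+1}−Δx̄) = -6.0114
Denominator Σ(Δx_t−Δx̄)² = 28.8788
r_1(Δx) = -6.0114 / 28.8788 = -0.208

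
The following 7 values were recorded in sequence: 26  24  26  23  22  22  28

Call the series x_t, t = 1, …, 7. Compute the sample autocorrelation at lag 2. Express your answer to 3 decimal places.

Mean x̄ = (26 + 24 + 26 + 23 + 22 + 22 + 28)/7 = 24.4286
Numerator Σ_{t=1}^{5}(x_t−x̄)(x_{t+2}−x̄) = -5.9388
Denominator Σ(x_t−x̄)² = 31.7143
r_2 = -5.9388 / 31.7143 = -0.187

-0.187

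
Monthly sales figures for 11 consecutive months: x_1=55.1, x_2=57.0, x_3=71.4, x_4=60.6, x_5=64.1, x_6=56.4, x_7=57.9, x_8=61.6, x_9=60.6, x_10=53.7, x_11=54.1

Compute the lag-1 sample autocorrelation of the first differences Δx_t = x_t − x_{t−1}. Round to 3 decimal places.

-0.429

First differences Δx: 1.9, 14.4, -10.8, 3.5, -7.7, 1.5, 3.7, -1.0, -6.9, 0.4
Mean of differences = -0.1000
Numerator Σ(Δx_t−Δx̄)(Δx_{t+1}−Δx̄) = -198.8100
Denominator Σ(Δx_t−Δx̄)² = 463.7600
r_1(Δx) = -198.8100 / 463.7600 = -0.429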